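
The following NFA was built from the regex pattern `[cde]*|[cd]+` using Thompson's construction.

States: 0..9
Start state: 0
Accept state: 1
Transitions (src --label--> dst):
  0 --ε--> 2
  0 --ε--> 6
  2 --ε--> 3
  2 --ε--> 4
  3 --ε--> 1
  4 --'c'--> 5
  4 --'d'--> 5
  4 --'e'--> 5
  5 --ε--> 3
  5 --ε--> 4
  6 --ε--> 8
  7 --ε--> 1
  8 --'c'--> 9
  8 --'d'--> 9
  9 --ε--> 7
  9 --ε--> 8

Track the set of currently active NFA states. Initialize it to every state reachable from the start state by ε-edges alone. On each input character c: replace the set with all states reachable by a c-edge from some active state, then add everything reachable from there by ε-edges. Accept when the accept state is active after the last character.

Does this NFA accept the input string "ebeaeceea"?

Answer: REJECT

Steps:
S₀ = ε-closure({0}) = {0,1,2,3,4,6,8}
'e' @ 1: {1,3,4,5}  ✓accept
'b' @ 2: {}  — dead — no transitions
rest 'eaeceea' ignored (set empty)
after full input: {}  (accept=1 not in)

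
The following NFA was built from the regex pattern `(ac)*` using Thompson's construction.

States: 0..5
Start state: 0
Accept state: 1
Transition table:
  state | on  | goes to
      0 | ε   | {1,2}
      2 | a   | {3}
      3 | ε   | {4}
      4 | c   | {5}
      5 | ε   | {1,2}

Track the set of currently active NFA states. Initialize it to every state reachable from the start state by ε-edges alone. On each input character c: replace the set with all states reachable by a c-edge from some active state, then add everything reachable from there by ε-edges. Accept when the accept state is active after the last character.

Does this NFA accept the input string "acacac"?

Answer: ACCEPT

Derivation:
start: ε-closure({0}) = {0,1,2}
'a' @ 1: {3,4}
'c' @ 2: {1,2,5}  (accept∈set)
'a' @ 3: {3,4}
'c' @ 4: {1,2,5}  (accept∈set)
'a' @ 5: {3,4}
'c' @ 6: {1,2,5}  (accept∈set)
final: {1,2,5}; accept 1 in set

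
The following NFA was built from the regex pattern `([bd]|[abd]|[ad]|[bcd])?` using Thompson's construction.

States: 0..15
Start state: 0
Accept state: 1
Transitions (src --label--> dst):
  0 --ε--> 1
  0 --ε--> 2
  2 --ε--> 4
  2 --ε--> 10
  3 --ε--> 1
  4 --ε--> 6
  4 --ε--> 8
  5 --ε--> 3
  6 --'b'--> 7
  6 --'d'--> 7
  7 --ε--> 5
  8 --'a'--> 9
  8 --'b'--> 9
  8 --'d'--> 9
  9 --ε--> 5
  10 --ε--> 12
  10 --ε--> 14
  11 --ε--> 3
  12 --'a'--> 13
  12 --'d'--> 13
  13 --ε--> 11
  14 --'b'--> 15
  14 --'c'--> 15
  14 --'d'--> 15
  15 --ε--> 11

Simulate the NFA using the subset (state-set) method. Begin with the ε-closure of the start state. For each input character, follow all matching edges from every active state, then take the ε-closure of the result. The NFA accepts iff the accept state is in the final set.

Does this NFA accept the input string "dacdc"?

Answer: REJECT

Derivation:
start: ε-closure({0}) = {0,1,2,4,6,8,10,12,14}
'd' @ 1: {1,3,5,7,9,11,13,15}  ✓accept
'a' @ 2: {}  — dead — no transitions
rest 'cdc' ignored (set empty)
after full input: {}  (accept=1 not in)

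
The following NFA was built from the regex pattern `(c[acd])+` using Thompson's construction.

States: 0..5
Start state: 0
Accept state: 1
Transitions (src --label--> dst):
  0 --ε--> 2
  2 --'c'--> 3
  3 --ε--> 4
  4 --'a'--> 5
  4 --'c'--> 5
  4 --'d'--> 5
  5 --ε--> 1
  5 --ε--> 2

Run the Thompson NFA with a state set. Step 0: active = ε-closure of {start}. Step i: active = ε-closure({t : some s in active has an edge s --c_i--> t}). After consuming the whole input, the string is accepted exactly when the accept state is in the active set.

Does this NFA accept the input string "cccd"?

Answer: ACCEPT

Trace:
S₀ = ε-closure({0}) = {0,2}
'c' @ 1: {3,4}
'c' @ 2: {1,2,5}  (accept∈set)
'c' @ 3: {3,4}
'd' @ 4: {1,2,5}  (accept∈set)
after full input: {1,2,5}  (accept=1 in)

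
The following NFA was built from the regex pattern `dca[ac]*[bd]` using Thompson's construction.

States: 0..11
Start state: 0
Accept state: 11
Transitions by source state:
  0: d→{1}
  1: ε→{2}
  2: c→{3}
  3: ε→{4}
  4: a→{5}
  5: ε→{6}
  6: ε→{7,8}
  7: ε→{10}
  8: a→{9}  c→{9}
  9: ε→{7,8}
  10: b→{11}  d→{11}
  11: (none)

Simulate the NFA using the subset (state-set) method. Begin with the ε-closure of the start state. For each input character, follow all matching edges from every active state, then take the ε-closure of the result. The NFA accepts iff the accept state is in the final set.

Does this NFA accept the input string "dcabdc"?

initial (ε-close {0}): {0}
'd' @ 1: {1,2}
'c' @ 2: {3,4}
'a' @ 3: {5,6,7,8,10}
'b' @ 4: {11}  [accepting]
'd' @ 5: {}  — state set empty
rest 'c' ignored (set empty)
after full input: {}  (accept=11 not in)

Answer: REJECT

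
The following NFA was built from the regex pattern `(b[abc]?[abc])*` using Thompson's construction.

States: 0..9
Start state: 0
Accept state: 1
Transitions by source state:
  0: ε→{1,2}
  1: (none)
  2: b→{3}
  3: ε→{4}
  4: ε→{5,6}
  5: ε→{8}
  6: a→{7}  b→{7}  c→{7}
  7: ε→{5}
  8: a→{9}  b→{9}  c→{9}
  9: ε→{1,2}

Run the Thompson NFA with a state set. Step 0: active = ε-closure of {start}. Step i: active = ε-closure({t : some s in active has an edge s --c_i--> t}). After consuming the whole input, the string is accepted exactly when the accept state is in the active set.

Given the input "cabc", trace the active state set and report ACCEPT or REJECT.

Answer: REJECT

Derivation:
start: ε-closure({0}) = {0,1,2}
'c' @ 1: {}  — no active states
rest 'abc' ignored (set empty)
final: {}; accept 1 not in set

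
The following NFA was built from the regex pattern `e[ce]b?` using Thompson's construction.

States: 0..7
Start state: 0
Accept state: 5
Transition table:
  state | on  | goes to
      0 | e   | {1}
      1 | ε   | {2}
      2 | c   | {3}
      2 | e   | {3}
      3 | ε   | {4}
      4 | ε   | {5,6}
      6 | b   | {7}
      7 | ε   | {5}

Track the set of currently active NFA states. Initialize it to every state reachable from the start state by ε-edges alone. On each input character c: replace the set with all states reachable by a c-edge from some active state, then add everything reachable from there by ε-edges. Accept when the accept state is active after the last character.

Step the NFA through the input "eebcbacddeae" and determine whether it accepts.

Answer: REJECT

Steps:
S₀ = ε-closure({0}) = {0}
'e' @ 1: {1,2}
'e' @ 2: {3,4,5,6}  (accept∈set)
'b' @ 3: {5,7}  (accept∈set)
'c' @ 4: {}  — no active states
rest 'bacddeae' ignored (set empty)
end set {} — state 5 not in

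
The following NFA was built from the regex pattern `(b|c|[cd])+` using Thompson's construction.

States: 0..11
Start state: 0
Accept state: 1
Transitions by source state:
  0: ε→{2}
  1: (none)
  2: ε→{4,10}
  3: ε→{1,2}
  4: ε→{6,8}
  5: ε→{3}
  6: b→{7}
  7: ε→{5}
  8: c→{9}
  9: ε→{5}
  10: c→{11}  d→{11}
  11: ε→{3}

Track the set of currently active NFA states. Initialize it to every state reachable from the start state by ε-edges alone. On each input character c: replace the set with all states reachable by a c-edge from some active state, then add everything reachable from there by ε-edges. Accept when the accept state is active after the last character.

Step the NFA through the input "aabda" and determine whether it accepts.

Answer: REJECT

Trace:
start: ε-closure({0}) = {0,2,4,6,8,10}
'a' @ 1: {}  — no active states
rest 'abda' ignored (set empty)
end set {} — state 1 not in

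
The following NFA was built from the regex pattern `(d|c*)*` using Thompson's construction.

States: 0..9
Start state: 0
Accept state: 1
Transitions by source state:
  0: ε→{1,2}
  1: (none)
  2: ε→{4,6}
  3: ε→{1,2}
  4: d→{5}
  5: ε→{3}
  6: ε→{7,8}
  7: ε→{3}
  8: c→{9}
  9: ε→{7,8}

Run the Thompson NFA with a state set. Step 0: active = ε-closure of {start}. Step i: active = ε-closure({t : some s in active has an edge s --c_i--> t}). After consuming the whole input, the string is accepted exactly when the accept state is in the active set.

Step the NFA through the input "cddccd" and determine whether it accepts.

Answer: ACCEPT

Derivation:
S₀ = ε-closure({0}) = {0,1,2,3,4,6,7,8}
'c' @ 1: {1,2,3,4,6,7,8,9}  [accepting]
'd' @ 2: {1,2,3,4,5,6,7,8}  [accepting]
'd' @ 3: {1,2,3,4,5,6,7,8}  [accepting]
'c' @ 4: {1,2,3,4,6,7,8,9}  [accepting]
'c' @ 5: {1,2,3,4,6,7,8,9}  [accepting]
'd' @ 6: {1,2,3,4,5,6,7,8}  [accepting]
final: {1,2,3,4,5,6,7,8}; accept 1 in set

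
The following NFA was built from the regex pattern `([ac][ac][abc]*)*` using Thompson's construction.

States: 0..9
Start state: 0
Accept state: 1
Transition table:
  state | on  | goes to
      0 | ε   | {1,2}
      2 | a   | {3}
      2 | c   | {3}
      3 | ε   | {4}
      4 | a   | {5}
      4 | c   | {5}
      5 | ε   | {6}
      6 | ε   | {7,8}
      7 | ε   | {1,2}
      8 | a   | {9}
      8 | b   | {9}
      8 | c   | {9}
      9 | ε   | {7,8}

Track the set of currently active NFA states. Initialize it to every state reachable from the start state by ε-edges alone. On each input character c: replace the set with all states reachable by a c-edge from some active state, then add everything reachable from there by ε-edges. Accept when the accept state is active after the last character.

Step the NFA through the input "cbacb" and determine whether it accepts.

initial (ε-close {0}): {0,1,2}
'c' @ 1: {3,4}
'b' @ 2: {}  — state set empty
rest 'acb' ignored (set empty)
after full input: {}  (accept=1 not in)

Answer: REJECT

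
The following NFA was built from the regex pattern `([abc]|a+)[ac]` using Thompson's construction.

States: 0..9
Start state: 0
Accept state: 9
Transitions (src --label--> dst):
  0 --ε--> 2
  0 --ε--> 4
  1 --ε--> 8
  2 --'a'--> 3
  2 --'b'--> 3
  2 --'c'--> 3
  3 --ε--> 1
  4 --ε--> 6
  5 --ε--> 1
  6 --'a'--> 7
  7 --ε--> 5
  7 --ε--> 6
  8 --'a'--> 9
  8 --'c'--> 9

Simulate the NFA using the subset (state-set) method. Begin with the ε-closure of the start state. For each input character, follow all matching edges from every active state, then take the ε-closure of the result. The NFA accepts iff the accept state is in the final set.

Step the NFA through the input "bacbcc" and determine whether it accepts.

start: ε-closure({0}) = {0,2,4,6}
'b' @ 1: {1,3,8}
'a' @ 2: {9}  [accepting]
'c' @ 3: {}  — dead — no transitions
rest 'bcc' ignored (set empty)
final: {}; accept 9 not in set

Answer: REJECT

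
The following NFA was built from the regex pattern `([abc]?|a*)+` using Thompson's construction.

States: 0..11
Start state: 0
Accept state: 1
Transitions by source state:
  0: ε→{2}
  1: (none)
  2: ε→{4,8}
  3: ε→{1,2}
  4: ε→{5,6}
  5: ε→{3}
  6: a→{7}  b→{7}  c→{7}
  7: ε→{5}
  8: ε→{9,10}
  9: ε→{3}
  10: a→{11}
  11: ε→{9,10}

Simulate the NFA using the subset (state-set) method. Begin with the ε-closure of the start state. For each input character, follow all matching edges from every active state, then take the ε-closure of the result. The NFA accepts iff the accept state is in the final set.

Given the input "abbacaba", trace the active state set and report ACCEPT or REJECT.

Answer: ACCEPT

Trace:
S₀ = ε-closure({0}) = {0,1,2,3,4,5,6,8,9,10}
'a' @ 1: {1,2,3,4,5,6,7,8,9,10,11}  ✓accept
'b' @ 2: {1,2,3,4,5,6,7,8,9,10}  ✓accept
'b' @ 3: {1,2,3,4,5,6,7,8,9,10}  ✓accept
'a' @ 4: {1,2,3,4,5,6,7,8,9,10,11}  ✓accept
'c' @ 5: {1,2,3,4,5,6,7,8,9,10}  ✓accept
'a' @ 6: {1,2,3,4,5,6,7,8,9,10,11}  ✓accept
'b' @ 7: {1,2,3,4,5,6,7,8,9,10}  ✓accept
'a' @ 8: {1,2,3,4,5,6,7,8,9,10,11}  ✓accept
end set {1,2,3,4,5,6,7,8,9,10,11} — state 1 in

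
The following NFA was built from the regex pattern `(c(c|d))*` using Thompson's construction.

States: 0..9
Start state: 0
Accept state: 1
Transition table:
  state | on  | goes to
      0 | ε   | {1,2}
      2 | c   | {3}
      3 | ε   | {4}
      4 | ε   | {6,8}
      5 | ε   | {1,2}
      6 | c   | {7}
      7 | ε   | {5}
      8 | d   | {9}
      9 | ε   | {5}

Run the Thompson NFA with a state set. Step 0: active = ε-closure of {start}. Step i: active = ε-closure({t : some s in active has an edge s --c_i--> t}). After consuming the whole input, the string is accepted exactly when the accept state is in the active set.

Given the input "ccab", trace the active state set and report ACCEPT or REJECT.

Answer: REJECT

Trace:
S₀ = ε-closure({0}) = {0,1,2}
'c' @ 1: {3,4,6,8}
'c' @ 2: {1,2,5,7}  (accept∈set)
'a' @ 3: {}  — state set empty
rest 'b' ignored (set empty)
final: {}; accept 1 not in set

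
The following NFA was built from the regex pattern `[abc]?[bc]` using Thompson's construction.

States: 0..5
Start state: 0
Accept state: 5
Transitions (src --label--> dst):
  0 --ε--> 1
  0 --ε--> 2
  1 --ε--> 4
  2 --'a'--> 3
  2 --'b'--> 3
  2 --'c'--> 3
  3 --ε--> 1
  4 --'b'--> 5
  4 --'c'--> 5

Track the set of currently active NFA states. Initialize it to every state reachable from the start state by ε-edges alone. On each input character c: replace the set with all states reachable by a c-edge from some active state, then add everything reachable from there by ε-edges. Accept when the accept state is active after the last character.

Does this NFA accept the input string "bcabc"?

start: ε-closure({0}) = {0,1,2,4}
'b' @ 1: {1,3,4,5}  ✓accept
'c' @ 2: {5}  ✓accept
'a' @ 3: {}  — dead — no transitions
rest 'bc' ignored (set empty)
end set {} — state 5 not in

Answer: REJECT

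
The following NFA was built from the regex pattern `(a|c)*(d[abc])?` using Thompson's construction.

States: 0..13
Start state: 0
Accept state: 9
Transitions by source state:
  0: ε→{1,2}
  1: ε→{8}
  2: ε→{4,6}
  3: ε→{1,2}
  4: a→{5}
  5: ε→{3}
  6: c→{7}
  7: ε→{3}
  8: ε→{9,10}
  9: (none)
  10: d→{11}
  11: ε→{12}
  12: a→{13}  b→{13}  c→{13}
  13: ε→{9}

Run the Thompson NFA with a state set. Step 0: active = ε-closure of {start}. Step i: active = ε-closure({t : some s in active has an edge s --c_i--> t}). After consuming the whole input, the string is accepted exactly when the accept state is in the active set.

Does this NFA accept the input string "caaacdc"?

start: ε-closure({0}) = {0,1,2,4,6,8,9,10}
'c' @ 1: {1,2,3,4,6,7,8,9,10}  ✓accept
'a' @ 2: {1,2,3,4,5,6,8,9,10}  ✓accept
'a' @ 3: {1,2,3,4,5,6,8,9,10}  ✓accept
'a' @ 4: {1,2,3,4,5,6,8,9,10}  ✓accept
'c' @ 5: {1,2,3,4,6,7,8,9,10}  ✓accept
'd' @ 6: {11,12}
'c' @ 7: {9,13}  ✓accept
end set {9,13} — state 9 in

Answer: ACCEPT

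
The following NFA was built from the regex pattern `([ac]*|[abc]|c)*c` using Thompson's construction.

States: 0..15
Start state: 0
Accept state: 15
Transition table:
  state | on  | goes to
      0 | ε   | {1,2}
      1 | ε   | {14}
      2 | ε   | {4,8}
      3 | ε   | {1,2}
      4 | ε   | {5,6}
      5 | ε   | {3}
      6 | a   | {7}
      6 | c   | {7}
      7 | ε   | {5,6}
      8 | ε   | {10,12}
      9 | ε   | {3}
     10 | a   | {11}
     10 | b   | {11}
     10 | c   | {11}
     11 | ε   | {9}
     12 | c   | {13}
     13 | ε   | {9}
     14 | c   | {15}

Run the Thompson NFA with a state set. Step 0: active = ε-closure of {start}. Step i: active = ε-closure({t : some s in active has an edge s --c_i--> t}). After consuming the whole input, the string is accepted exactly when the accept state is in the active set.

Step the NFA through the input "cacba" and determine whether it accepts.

start: ε-closure({0}) = {0,1,2,3,4,5,6,8,10,12,14}
'c' @ 1: {1,2,3,4,5,6,7,8,9,10,11,12,13,14,15}  ✓accept
'a' @ 2: {1,2,3,4,5,6,7,8,9,10,11,12,14}
'c' @ 3: {1,2,3,4,5,6,7,8,9,10,11,12,13,14,15}  ✓accept
'b' @ 4: {1,2,3,4,5,6,8,9,10,11,12,14}
'a' @ 5: {1,2,3,4,5,6,7,8,9,10,11,12,14}
final: {1,2,3,4,5,6,7,8,9,10,11,12,14}; accept 15 not in set

Answer: REJECT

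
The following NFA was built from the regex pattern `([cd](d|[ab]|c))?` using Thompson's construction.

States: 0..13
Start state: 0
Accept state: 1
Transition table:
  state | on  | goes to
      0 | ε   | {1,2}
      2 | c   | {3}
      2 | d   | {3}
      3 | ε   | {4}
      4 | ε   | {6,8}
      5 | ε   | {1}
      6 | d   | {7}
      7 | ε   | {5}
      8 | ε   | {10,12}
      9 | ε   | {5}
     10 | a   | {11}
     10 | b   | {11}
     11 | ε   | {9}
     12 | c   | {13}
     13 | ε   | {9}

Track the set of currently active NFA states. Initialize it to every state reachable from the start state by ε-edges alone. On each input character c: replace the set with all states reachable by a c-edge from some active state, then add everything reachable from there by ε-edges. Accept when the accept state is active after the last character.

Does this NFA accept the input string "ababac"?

start: ε-closure({0}) = {0,1,2}
'a' @ 1: {}  — dead — no transitions
rest 'babac' ignored (set empty)
after full input: {}  (accept=1 not in)

Answer: REJECT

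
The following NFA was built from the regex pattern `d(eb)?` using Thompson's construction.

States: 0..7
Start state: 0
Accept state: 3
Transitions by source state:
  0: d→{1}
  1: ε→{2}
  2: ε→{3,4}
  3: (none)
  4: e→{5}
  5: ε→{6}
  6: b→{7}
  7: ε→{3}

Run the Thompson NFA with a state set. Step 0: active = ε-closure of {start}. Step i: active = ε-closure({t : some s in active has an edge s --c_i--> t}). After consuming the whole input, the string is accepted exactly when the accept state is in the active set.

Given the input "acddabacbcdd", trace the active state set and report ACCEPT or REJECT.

start: ε-closure({0}) = {0}
'a' @ 1: {}  — no active states
rest 'cddabacbcdd' ignored (set empty)
end set {} — state 3 not in

Answer: REJECT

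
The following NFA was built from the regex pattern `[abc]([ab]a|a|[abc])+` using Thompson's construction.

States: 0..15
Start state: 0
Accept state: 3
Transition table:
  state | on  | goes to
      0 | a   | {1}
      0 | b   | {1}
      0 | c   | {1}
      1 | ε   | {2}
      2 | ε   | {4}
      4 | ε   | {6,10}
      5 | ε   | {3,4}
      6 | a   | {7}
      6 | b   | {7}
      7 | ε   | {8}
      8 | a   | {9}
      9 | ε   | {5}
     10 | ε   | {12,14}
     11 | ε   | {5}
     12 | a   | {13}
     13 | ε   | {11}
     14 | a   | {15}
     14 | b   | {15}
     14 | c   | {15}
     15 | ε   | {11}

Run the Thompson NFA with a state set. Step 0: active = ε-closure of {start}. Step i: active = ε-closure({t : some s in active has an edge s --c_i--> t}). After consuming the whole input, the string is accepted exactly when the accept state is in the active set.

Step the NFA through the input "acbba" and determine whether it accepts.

start: ε-closure({0}) = {0}
'a' @ 1: {1,2,4,6,10,12,14}
'c' @ 2: {3,4,5,6,10,11,12,14,15}  ✓accept
'b' @ 3: {3,4,5,6,7,8,10,11,12,14,15}  ✓accept
'b' @ 4: {3,4,5,6,7,8,10,11,12,14,15}  ✓accept
'a' @ 5: {3,4,5,6,7,8,9,10,11,12,13,14,15}  ✓accept
final: {3,4,5,6,7,8,9,10,11,12,13,14,15}; accept 3 in set

Answer: ACCEPT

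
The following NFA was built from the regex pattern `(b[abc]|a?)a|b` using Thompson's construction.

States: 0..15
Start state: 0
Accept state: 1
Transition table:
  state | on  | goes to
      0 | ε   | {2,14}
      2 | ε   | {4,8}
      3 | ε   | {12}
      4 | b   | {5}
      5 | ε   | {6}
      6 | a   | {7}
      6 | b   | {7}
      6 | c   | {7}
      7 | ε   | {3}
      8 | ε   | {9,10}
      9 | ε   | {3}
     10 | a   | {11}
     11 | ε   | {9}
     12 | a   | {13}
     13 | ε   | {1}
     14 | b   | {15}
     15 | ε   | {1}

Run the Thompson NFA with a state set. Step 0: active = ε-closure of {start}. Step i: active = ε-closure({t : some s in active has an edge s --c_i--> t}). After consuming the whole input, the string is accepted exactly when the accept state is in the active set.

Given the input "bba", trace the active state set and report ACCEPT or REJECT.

initial (ε-close {0}): {0,2,3,4,8,9,10,12,14}
'b' @ 1: {1,5,6,15}  [accepting]
'b' @ 2: {3,7,12}
'a' @ 3: {1,13}  [accepting]
final: {1,13}; accept 1 in set

Answer: ACCEPT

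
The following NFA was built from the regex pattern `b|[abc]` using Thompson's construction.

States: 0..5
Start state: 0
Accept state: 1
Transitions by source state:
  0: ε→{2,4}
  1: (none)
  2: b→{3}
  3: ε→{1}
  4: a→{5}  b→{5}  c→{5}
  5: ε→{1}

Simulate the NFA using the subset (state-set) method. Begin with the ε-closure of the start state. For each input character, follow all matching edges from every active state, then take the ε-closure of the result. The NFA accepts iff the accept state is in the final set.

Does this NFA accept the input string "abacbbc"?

start: ε-closure({0}) = {0,2,4}
'a' @ 1: {1,5}  ✓accept
'b' @ 2: {}  — dead — no transitions
rest 'acbbc' ignored (set empty)
end set {} — state 1 not in

Answer: REJECT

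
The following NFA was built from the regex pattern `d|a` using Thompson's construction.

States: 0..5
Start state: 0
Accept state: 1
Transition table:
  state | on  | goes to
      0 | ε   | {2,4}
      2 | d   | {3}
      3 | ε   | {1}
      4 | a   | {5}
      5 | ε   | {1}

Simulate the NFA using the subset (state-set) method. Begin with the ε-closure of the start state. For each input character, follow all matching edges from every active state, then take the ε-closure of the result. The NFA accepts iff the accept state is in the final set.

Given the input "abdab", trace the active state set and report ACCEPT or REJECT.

Answer: REJECT

Trace:
S₀ = ε-closure({0}) = {0,2,4}
'a' @ 1: {1,5}  ✓accept
'b' @ 2: {}  — state set empty
rest 'dab' ignored (set empty)
end set {} — state 1 not in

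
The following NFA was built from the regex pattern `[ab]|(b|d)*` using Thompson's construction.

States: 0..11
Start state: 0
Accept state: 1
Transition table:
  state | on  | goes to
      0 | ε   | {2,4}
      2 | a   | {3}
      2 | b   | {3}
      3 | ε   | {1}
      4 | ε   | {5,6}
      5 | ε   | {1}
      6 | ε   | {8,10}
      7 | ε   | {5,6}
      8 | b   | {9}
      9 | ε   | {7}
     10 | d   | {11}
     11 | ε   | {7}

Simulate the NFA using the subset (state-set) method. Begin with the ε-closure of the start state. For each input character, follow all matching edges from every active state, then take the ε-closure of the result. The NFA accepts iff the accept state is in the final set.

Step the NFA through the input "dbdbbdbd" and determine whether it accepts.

start: ε-closure({0}) = {0,1,2,4,5,6,8,10}
'd' @ 1: {1,5,6,7,8,10,11}  ✓accept
'b' @ 2: {1,5,6,7,8,9,10}  ✓accept
'd' @ 3: {1,5,6,7,8,10,11}  ✓accept
'b' @ 4: {1,5,6,7,8,9,10}  ✓accept
'b' @ 5: {1,5,6,7,8,9,10}  ✓accept
'd' @ 6: {1,5,6,7,8,10,11}  ✓accept
'b' @ 7: {1,5,6,7,8,9,10}  ✓accept
'd' @ 8: {1,5,6,7,8,10,11}  ✓accept
after full input: {1,5,6,7,8,10,11}  (accept=1 in)

Answer: ACCEPT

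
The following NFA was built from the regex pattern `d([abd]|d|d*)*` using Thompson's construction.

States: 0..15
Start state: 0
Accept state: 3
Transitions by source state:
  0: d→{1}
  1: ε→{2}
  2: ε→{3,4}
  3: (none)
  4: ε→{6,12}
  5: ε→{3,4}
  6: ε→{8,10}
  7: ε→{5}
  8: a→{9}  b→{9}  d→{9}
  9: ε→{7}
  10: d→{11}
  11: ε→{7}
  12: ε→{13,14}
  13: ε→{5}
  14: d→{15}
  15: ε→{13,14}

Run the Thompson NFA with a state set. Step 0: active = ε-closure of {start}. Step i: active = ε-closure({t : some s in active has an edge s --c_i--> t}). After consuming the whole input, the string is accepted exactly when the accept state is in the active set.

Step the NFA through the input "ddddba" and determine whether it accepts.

Answer: ACCEPT

Trace:
initial (ε-close {0}): {0}
'd' @ 1: {1,2,3,4,5,6,8,10,12,13,14}  ✓accept
'd' @ 2: {3,4,5,6,7,8,9,10,11,12,13,14,15}  ✓accept
'd' @ 3: {3,4,5,6,7,8,9,10,11,12,13,14,15}  ✓accept
'd' @ 4: {3,4,5,6,7,8,9,10,11,12,13,14,15}  ✓accept
'b' @ 5: {3,4,5,6,7,8,9,10,12,13,14}  ✓accept
'a' @ 6: {3,4,5,6,7,8,9,10,12,13,14}  ✓accept
after full input: {3,4,5,6,7,8,9,10,12,13,14}  (accept=3 in)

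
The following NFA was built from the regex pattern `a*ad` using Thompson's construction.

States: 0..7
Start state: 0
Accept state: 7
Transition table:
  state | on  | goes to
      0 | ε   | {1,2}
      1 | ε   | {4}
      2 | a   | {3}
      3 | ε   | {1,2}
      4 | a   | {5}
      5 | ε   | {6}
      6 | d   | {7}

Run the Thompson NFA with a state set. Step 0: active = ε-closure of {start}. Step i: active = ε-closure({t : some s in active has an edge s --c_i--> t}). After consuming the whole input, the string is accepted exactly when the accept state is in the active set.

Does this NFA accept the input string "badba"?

Answer: REJECT

Steps:
start: ε-closure({0}) = {0,1,2,4}
'b' @ 1: {}  — state set empty
rest 'adba' ignored (set empty)
final: {}; accept 7 not in set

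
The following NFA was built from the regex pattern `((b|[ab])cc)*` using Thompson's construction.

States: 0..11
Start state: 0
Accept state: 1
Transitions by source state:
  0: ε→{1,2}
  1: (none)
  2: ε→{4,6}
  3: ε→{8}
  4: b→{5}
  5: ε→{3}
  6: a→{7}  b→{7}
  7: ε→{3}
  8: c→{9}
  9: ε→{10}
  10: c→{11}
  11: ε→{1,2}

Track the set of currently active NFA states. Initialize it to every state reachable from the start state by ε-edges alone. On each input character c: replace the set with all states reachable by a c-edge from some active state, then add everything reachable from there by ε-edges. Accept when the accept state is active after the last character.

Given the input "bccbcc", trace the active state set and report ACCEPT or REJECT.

Answer: ACCEPT

Trace:
start: ε-closure({0}) = {0,1,2,4,6}
'b' @ 1: {3,5,7,8}
'c' @ 2: {9,10}
'c' @ 3: {1,2,4,6,11}  [accepting]
'b' @ 4: {3,5,7,8}
'c' @ 5: {9,10}
'c' @ 6: {1,2,4,6,11}  [accepting]
after full input: {1,2,4,6,11}  (accept=1 in)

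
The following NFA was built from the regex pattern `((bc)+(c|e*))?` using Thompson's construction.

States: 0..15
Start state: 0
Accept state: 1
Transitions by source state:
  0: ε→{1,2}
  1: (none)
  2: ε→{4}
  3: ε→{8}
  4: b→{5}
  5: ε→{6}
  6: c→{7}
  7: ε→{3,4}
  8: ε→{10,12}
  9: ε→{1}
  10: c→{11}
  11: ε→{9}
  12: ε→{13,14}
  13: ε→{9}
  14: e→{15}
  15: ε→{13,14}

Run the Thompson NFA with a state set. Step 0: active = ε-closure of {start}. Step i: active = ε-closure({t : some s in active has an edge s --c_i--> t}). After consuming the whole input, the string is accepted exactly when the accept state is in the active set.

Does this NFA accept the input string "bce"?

initial (ε-close {0}): {0,1,2,4}
'b' @ 1: {5,6}
'c' @ 2: {1,3,4,7,8,9,10,12,13,14}  (accept∈set)
'e' @ 3: {1,9,13,14,15}  (accept∈set)
final: {1,9,13,14,15}; accept 1 in set

Answer: ACCEPT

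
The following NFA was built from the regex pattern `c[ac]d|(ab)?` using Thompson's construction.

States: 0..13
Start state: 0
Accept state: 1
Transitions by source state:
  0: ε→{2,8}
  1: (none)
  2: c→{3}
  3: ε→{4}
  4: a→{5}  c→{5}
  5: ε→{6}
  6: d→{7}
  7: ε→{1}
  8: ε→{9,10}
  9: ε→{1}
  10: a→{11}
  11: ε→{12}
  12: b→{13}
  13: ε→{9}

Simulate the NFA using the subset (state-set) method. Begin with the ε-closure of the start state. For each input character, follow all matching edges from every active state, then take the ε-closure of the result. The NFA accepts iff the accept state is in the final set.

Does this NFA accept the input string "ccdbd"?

initial (ε-close {0}): {0,1,2,8,9,10}
'c' @ 1: {3,4}
'c' @ 2: {5,6}
'd' @ 3: {1,7}  (accept∈set)
'b' @ 4: {}  — dead — no transitions
rest 'd' ignored (set empty)
after full input: {}  (accept=1 not in)

Answer: REJECT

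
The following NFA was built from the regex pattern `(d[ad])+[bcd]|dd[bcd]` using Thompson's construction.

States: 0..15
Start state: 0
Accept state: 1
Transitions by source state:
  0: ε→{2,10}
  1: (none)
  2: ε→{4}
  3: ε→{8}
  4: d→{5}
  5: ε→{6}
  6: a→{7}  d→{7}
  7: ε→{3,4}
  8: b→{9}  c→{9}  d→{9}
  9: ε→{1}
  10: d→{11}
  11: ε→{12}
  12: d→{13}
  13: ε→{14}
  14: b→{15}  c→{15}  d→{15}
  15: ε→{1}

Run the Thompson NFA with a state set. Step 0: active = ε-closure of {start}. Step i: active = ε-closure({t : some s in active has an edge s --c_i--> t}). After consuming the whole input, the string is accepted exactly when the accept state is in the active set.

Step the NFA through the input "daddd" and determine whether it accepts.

Answer: ACCEPT

Derivation:
start: ε-closure({0}) = {0,2,4,10}
'd' @ 1: {5,6,11,12}
'a' @ 2: {3,4,7,8}
'd' @ 3: {1,5,6,9}  ✓accept
'd' @ 4: {3,4,7,8}
'd' @ 5: {1,5,6,9}  ✓accept
end set {1,5,6,9} — state 1 in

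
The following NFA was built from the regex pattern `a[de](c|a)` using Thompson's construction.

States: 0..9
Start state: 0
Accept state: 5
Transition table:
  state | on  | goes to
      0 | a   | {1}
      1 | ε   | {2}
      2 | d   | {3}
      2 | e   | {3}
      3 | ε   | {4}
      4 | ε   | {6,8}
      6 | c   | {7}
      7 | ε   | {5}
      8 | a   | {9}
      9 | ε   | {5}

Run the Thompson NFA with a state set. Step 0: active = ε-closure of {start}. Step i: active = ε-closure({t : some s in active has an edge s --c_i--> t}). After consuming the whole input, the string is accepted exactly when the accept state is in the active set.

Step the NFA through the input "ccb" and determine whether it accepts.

S₀ = ε-closure({0}) = {0}
'c' @ 1: {}  — no active states
rest 'cb' ignored (set empty)
final: {}; accept 5 not in set

Answer: REJECT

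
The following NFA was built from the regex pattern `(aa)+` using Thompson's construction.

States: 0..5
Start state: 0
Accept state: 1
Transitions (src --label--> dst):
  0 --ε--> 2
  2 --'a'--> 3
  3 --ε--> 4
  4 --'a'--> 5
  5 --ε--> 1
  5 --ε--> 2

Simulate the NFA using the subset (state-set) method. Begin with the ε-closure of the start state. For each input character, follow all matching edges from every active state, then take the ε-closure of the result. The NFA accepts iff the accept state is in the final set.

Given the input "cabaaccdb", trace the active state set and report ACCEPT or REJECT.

S₀ = ε-closure({0}) = {0,2}
'c' @ 1: {}  — state set empty
rest 'abaaccdb' ignored (set empty)
after full input: {}  (accept=1 not in)

Answer: REJECT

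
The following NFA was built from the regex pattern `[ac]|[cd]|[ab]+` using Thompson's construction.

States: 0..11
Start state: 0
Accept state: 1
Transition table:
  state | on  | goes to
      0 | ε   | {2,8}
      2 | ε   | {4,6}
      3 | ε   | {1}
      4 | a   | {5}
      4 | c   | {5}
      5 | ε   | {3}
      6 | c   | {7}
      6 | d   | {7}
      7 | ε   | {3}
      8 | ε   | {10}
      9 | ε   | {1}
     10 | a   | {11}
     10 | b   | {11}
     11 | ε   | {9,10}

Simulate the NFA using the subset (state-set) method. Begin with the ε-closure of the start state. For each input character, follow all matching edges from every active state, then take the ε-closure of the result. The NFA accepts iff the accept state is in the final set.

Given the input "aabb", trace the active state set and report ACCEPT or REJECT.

Answer: ACCEPT

Trace:
initial (ε-close {0}): {0,2,4,6,8,10}
'a' @ 1: {1,3,5,9,10,11}  [accepting]
'a' @ 2: {1,9,10,11}  [accepting]
'b' @ 3: {1,9,10,11}  [accepting]
'b' @ 4: {1,9,10,11}  [accepting]
final: {1,9,10,11}; accept 1 in set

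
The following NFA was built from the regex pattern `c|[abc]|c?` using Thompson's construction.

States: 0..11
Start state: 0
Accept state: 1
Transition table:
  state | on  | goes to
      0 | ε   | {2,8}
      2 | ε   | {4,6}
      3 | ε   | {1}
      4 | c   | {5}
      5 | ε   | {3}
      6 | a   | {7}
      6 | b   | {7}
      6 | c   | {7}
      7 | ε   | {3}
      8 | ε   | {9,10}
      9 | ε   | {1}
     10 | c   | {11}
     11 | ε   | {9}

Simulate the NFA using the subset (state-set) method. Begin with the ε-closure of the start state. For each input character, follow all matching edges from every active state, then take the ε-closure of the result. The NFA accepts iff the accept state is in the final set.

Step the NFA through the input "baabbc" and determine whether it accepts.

initial (ε-close {0}): {0,1,2,4,6,8,9,10}
'b' @ 1: {1,3,7}  (accept∈set)
'a' @ 2: {}  — state set empty
rest 'abbc' ignored (set empty)
after full input: {}  (accept=1 not in)

Answer: REJECT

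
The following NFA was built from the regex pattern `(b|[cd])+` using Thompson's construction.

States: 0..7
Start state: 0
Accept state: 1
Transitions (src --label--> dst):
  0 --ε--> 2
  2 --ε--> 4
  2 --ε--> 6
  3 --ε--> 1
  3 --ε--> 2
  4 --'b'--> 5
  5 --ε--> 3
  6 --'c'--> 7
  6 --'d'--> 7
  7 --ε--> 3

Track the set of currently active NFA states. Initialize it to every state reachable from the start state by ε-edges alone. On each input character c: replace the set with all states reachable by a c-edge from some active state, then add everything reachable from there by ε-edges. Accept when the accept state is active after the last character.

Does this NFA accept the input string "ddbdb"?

S₀ = ε-closure({0}) = {0,2,4,6}
'd' @ 1: {1,2,3,4,6,7}  (accept∈set)
'd' @ 2: {1,2,3,4,6,7}  (accept∈set)
'b' @ 3: {1,2,3,4,5,6}  (accept∈set)
'd' @ 4: {1,2,3,4,6,7}  (accept∈set)
'b' @ 5: {1,2,3,4,5,6}  (accept∈set)
end set {1,2,3,4,5,6} — state 1 in

Answer: ACCEPT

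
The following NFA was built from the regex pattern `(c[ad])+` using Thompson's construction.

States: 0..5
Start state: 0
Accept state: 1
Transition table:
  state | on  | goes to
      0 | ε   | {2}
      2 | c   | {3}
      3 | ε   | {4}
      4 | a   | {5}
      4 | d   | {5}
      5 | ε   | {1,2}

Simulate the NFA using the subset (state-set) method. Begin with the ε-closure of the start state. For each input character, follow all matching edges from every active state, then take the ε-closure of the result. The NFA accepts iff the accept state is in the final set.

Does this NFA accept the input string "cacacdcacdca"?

Answer: ACCEPT

Steps:
initial (ε-close {0}): {0,2}
'c' @ 1: {3,4}
'a' @ 2: {1,2,5}  (accept∈set)
'c' @ 3: {3,4}
'a' @ 4: {1,2,5}  (accept∈set)
'c' @ 5: {3,4}
'd' @ 6: {1,2,5}  (accept∈set)
'c' @ 7: {3,4}
'a' @ 8: {1,2,5}  (accept∈set)
'c' @ 9: {3,4}
'd' @ 10: {1,2,5}  (accept∈set)
'c' @ 11: {3,4}
'a' @ 12: {1,2,5}  (accept∈set)
after full input: {1,2,5}  (accept=1 in)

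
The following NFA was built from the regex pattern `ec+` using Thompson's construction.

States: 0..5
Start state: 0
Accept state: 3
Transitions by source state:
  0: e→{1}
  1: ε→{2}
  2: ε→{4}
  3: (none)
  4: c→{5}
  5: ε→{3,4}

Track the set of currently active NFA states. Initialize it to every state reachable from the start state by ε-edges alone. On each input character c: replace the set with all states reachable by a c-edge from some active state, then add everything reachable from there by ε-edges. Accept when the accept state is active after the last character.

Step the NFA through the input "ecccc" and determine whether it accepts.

Answer: ACCEPT

Derivation:
initial (ε-close {0}): {0}
'e' @ 1: {1,2,4}
'c' @ 2: {3,4,5}  (accept∈set)
'c' @ 3: {3,4,5}  (accept∈set)
'c' @ 4: {3,4,5}  (accept∈set)
'c' @ 5: {3,4,5}  (accept∈set)
end set {3,4,5} — state 3 in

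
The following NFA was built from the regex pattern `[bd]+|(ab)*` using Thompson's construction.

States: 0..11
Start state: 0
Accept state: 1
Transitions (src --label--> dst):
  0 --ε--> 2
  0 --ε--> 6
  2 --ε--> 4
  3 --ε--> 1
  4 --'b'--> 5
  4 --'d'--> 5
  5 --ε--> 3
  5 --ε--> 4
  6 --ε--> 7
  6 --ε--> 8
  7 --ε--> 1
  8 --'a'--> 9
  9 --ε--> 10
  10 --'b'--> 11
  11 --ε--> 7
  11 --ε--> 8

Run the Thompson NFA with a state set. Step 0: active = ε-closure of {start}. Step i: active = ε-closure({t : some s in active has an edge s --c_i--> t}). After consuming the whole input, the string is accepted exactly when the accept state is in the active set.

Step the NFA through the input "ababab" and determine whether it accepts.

Answer: ACCEPT

Trace:
S₀ = ε-closure({0}) = {0,1,2,4,6,7,8}
'a' @ 1: {9,10}
'b' @ 2: {1,7,8,11}  [accepting]
'a' @ 3: {9,10}
'b' @ 4: {1,7,8,11}  [accepting]
'a' @ 5: {9,10}
'b' @ 6: {1,7,8,11}  [accepting]
final: {1,7,8,11}; accept 1 in set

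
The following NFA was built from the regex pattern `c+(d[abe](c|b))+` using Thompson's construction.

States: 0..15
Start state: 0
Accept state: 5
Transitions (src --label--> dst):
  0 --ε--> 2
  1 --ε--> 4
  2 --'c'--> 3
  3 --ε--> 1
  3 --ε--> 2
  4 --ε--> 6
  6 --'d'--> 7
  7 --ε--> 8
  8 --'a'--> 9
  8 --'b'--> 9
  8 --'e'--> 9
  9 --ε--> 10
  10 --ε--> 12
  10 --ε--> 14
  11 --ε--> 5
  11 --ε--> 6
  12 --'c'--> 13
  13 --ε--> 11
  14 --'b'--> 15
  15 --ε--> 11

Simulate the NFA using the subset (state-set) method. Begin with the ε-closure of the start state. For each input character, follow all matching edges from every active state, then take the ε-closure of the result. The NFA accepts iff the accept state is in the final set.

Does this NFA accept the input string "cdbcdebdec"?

Answer: ACCEPT

Trace:
S₀ = ε-closure({0}) = {0,2}
'c' @ 1: {1,2,3,4,6}
'd' @ 2: {7,8}
'b' @ 3: {9,10,12,14}
'c' @ 4: {5,6,11,13}  ✓accept
'd' @ 5: {7,8}
'e' @ 6: {9,10,12,14}
'b' @ 7: {5,6,11,15}  ✓accept
'd' @ 8: {7,8}
'e' @ 9: {9,10,12,14}
'c' @ 10: {5,6,11,13}  ✓accept
end set {5,6,11,13} — state 5 in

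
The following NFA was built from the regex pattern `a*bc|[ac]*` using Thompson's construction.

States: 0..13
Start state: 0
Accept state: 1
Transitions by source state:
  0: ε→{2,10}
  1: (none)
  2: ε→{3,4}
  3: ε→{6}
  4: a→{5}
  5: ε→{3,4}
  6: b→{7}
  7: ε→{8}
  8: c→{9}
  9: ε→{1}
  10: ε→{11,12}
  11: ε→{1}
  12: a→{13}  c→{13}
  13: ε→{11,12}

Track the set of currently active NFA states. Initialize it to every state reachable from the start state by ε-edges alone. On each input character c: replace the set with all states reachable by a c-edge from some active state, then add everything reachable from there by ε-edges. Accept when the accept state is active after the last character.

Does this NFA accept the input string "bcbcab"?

Answer: REJECT

Steps:
S₀ = ε-closure({0}) = {0,1,2,3,4,6,10,11,12}
'b' @ 1: {7,8}
'c' @ 2: {1,9}  (accept∈set)
'b' @ 3: {}  — no active states
rest 'cab' ignored (set empty)
after full input: {}  (accept=1 not in)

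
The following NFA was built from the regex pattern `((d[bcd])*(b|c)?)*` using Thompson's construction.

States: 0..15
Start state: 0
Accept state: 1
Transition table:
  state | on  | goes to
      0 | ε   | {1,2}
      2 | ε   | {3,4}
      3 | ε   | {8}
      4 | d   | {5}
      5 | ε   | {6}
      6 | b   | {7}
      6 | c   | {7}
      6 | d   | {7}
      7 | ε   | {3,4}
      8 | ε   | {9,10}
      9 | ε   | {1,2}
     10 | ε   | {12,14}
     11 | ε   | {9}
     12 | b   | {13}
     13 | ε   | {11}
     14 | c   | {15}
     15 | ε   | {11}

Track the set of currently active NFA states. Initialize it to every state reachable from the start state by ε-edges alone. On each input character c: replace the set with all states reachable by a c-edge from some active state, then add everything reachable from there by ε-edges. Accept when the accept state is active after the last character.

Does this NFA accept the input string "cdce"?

Answer: REJECT

Derivation:
start: ε-closure({0}) = {0,1,2,3,4,8,9,10,12,14}
'c' @ 1: {1,2,3,4,8,9,10,11,12,14,15}  ✓accept
'd' @ 2: {5,6}
'c' @ 3: {1,2,3,4,7,8,9,10,12,14}  ✓accept
'e' @ 4: {}  — state set empty
after full input: {}  (accept=1 not in)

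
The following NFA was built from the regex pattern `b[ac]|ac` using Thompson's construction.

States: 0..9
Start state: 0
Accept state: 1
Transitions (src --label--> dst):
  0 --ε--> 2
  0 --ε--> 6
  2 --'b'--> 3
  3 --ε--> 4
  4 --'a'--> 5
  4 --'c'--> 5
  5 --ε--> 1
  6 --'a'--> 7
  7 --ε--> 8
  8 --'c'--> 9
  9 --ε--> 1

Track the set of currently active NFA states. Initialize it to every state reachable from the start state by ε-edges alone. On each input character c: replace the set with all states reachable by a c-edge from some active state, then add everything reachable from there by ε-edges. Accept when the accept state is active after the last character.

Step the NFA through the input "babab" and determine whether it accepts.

Answer: REJECT

Steps:
start: ε-closure({0}) = {0,2,6}
'b' @ 1: {3,4}
'a' @ 2: {1,5}  ✓accept
'b' @ 3: {}  — dead — no transitions
rest 'ab' ignored (set empty)
end set {} — state 1 not in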